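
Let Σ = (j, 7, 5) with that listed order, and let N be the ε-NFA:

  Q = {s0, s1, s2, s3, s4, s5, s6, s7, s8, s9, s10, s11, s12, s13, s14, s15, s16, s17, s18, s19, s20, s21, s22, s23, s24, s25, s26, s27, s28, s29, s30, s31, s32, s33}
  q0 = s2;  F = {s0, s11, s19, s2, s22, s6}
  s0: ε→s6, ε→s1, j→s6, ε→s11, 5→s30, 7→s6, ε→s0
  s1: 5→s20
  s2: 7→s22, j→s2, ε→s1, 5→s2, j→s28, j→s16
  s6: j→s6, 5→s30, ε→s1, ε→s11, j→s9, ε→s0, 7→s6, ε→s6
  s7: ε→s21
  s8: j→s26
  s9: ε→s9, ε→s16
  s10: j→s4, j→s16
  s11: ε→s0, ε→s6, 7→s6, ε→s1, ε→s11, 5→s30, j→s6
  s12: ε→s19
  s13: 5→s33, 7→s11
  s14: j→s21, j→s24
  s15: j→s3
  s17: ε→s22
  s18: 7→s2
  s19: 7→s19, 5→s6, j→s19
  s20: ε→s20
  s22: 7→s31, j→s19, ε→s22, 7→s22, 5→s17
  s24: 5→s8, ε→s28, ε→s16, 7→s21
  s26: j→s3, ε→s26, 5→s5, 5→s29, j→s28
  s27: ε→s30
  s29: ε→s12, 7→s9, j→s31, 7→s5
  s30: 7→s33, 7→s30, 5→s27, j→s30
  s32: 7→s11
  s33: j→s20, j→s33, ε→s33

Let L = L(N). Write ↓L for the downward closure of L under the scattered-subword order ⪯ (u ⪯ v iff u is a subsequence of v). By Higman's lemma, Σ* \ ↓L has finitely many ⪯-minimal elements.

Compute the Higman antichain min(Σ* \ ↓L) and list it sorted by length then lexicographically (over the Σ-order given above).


|Q|=34, |F|=6, |δ|=74 (26 ε).
min D↑ (5 st, q0=0, F={4}): 0:j→0,7→1,5→0 1:j→2,7→1,5→1 2:j→2,7→2,5→3 3:j→3,7→3,5→4 4:j→4,7→4,5→4 (ε-aug+det+¬).
'7j55': |S_i|=[16, 14, 11, 10, 4] end={s20,s27,s30,s33} ∉↓L; 4/4 single-dels accept.
1 obstructions.

Antichain: [7j55].


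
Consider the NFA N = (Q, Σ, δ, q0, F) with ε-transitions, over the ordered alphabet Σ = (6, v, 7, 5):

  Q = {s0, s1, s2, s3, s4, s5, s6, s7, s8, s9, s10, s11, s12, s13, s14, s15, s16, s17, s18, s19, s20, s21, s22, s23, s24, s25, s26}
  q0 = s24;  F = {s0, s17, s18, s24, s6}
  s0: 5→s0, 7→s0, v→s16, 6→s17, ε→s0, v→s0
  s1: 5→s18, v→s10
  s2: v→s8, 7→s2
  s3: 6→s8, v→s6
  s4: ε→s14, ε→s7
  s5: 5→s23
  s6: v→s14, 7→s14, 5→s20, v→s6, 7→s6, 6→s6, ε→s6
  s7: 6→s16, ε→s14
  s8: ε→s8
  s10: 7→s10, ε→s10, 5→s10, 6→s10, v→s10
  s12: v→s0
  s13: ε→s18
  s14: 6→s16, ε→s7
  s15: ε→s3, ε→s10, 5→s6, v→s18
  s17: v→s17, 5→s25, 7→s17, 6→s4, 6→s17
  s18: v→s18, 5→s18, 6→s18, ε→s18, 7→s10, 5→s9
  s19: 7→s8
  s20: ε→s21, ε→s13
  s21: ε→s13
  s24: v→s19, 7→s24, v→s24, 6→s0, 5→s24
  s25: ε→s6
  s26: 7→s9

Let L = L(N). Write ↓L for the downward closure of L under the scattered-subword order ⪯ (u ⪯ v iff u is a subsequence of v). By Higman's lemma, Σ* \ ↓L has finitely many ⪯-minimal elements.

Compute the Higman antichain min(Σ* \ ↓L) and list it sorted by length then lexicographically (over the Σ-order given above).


A = [66557].

|Q|=27, |F|=5, |δ|=60 (16 ε).
min D↑ (6 st, q0=0, F={5}): 0:6→1,v→0,7→0,5→0 1:6→2,v→1,7→1,5→1 2:6→2,v→2,7→2,5→3 3:6→3,v→3,7→3,5→4 4:6→4,v→4,7→5,5→4 5:6→5,v→5,7→5,5→5.
'66557': N↓-sim [17, 14, 13, 11, 6, 1] end={s10} ∉↓L; 5/5 del acc.
1 words, ⪯-incomp.


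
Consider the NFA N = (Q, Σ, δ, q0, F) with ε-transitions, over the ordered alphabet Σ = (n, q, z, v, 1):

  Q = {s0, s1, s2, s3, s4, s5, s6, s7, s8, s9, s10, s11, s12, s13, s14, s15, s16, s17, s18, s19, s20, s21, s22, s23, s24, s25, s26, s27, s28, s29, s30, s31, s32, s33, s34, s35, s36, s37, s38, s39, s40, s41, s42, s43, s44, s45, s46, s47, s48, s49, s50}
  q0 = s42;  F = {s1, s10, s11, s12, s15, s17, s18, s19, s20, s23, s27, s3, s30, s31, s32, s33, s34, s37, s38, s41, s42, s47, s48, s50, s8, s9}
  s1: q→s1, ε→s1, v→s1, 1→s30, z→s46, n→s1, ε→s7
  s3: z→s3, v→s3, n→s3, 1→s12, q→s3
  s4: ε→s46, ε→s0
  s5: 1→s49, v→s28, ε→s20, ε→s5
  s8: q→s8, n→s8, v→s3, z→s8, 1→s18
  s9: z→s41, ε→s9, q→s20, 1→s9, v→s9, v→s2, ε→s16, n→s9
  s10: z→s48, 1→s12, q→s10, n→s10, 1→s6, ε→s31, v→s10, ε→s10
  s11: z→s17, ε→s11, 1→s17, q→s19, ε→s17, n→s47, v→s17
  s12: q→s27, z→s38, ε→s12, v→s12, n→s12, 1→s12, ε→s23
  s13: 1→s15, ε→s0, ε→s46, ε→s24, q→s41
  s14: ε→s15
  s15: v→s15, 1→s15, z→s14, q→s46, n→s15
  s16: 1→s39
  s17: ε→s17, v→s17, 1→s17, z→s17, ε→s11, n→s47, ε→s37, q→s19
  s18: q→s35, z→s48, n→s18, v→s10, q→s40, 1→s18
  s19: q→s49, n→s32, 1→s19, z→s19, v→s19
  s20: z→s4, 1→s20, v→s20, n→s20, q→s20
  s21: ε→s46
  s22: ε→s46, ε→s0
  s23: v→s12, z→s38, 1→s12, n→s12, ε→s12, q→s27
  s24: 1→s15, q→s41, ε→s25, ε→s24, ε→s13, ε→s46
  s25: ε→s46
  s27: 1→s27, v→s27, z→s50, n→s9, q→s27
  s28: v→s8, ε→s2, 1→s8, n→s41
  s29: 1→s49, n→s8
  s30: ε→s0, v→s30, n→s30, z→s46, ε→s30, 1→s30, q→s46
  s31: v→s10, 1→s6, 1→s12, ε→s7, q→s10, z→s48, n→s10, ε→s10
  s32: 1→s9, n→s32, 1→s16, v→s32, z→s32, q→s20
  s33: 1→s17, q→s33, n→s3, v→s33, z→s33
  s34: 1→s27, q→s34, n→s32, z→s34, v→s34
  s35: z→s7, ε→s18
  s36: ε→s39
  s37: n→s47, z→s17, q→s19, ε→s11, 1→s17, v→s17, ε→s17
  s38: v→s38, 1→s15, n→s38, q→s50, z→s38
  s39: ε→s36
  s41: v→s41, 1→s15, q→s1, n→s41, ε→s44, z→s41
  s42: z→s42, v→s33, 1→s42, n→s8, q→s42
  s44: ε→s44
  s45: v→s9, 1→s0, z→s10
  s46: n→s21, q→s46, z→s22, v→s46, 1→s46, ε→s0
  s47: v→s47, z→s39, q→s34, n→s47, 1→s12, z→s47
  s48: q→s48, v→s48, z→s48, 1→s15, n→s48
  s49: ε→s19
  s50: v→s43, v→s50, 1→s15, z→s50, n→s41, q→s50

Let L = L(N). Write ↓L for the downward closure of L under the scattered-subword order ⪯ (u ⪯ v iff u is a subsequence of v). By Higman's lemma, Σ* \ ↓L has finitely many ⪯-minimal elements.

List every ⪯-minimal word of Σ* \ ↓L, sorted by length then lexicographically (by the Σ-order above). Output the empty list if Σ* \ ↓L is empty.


|Q|=51, |F|=26, |δ|=202 (44 ε).
min D↑ (23 st, q0=0, F={18}): 0:n→1,q→0,z→0,v→2,1→0 1:n→1,q→1,z→1,v→3,1→4 2:n→3,q→2,z→2,v→2,1→5 3:n→3,q→3,z→3,v→3,1→6 4:n→4,q→4,z→7,v→8,1→4 5:n→9,q→10,z→5,v→5,1→5 6:n→6,q→11,z→12,v→6,1→6 7:n→7,q→7,z→7,v→7,1→13 8:n→8,q→8,z→7,v→8,1→6 9:n→9,q→14,z→9,v→9,1→6 10:n→15,q→10,z→10,v→10,1→10 11:n→16,q→11,z→17,v→11,1→11 12:n→12,q→17,z→12,v→12,1→13 13:n→13,q→18,z→13,v→13,1→13 14:n→15,q→14,z→14,v→14,1→11 15:n→15,q→19,z→15,v→15,1→16 16:n→16,q→19,z→20,v→16,1→16 17:n→20,q→17,z→17,v→17,1→13 18:n→18,q→18,z→18,v→18,1→18 19:n→19,q→19,z→18,v→19,1→19 20:n→20,q→21,z→20,v→20,1→13 21:n→21,q→21,z→18,v→21,1→22 22:n→22,q→18,z→18,v→22,1→22 (ε-aug+det+¬).
'n1z1q': run [43, 36, 31, 16, 7, 4] end={s0,s21,s22,s46} ∉↓L; 5/5 del acc.
'v1qnqz': N↓-sim [43, 38, 33, 25, 19, 9, 5] end={s0,s21,s22,s4,s46} — reject; 6/6 del acc.
2 obstructions.

Antichain: [n1z1q, v1qnqz].


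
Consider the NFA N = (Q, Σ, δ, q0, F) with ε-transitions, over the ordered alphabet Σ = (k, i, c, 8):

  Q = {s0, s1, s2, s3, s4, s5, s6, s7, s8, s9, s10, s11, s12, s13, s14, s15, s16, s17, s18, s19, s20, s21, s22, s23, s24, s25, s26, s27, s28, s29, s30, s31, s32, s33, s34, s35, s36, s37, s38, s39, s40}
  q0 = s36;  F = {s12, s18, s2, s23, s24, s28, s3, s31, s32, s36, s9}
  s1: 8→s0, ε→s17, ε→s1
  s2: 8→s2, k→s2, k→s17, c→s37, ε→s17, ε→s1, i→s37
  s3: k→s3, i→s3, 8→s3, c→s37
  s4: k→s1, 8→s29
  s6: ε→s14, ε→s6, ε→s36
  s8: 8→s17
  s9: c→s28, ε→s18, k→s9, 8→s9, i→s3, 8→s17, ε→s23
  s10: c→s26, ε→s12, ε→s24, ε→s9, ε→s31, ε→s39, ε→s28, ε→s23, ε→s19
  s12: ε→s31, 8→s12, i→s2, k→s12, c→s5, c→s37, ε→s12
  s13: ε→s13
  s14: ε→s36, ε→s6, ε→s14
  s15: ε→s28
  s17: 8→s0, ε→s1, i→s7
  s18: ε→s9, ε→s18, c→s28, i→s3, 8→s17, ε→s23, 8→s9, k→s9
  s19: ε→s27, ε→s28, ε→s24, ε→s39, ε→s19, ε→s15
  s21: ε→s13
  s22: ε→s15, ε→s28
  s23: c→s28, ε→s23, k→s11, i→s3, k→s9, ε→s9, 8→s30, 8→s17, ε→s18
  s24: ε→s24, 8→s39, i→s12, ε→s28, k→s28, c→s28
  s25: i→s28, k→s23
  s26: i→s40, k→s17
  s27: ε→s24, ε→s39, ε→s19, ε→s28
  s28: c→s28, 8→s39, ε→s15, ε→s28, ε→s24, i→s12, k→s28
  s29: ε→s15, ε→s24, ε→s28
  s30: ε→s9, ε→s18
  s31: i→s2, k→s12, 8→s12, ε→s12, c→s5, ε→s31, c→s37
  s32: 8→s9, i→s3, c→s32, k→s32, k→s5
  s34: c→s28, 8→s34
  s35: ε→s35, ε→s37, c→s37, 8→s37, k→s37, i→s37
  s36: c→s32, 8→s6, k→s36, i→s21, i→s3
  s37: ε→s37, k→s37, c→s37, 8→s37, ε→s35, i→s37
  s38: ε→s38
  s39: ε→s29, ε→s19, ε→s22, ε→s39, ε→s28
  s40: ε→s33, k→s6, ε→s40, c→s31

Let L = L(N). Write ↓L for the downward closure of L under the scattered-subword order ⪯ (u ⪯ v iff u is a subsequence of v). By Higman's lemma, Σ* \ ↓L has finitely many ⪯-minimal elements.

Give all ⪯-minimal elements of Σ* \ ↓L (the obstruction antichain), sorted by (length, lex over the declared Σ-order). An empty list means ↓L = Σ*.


|Q|=41, |F|=11, |δ|=144 (68 ε).
min D↑ (8 st, q0=0, F={3}): 0:k→0,i→1,c→2,8→0 1:k→1,i→1,c→3,8→1 2:k→2,i→1,c→2,8→4 3:k→3,i→3,c→3,8→3 4:k→4,i→1,c→5,8→4 5:k→5,i→6,c→5,8→5 6:k→6,i→7,c→3,8→6 7:k→7,i→3,c→3,8→7 [Hopcroft].
'ic': N↓-sim [30, 13, 3] end={s35,s37,s5} rej; 2/2 del acc.
'c8ciii': N↓-sim [30, 25, 24, 18, 10, 7, 3] end={s35,s37,s7} rej; 6/6 deletions ∈↓L.
2 minimals (antichain).

A = [ic, c8ciii].


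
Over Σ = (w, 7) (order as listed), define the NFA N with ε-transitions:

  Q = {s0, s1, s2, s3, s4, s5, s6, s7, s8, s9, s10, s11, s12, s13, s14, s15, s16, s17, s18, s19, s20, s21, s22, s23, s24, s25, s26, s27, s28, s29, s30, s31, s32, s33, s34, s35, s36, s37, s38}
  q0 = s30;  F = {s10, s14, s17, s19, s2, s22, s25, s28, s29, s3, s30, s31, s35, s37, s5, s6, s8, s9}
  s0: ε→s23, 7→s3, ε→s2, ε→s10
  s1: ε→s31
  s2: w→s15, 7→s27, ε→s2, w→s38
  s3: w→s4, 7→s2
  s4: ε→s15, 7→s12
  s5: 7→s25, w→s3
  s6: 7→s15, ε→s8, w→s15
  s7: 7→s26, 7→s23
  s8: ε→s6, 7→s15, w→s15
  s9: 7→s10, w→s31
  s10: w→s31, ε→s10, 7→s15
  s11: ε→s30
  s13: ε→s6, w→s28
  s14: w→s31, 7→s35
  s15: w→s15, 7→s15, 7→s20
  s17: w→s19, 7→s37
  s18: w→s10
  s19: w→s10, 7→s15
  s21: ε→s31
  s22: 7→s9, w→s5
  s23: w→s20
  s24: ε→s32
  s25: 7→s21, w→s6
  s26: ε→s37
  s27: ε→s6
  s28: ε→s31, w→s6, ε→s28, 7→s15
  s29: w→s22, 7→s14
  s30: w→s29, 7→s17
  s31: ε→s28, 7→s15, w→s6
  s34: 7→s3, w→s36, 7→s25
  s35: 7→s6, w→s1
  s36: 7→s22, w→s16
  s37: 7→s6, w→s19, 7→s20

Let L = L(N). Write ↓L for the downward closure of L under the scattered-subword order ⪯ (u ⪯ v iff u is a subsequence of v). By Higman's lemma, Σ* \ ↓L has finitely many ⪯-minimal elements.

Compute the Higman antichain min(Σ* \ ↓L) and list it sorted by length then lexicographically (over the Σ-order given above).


|Q|=39, |F|=18, |δ|=71 (18 ε).
min D↑ (17 st, q0=0, F={12}): 0:w→1,7→2 1:w→3,7→4 2:w→5,7→6 3:w→7,7→8 4:w→9,7→10 5:w→11,7→12 6:w→5,7→13 7:w→14,7→15 8:w→9,7→11 9:w→13,7→12 10:w→9,7→13 11:w→9,7→12 12:w→12,7→12 13:w→12,7→12 14:w→12,7→16 15:w→13,7→9 16:w→12,7→13 (ε-aug+det+¬).
'7w7': run [26, 20, 10, 2] end={s15,s20} — reject; 3/3 deletions ∈↓L.
'777w': run [26, 20, 13, 4, 2] end={s15,s20} rej; 4/4 deletions ∈↓L.
'7777': run [26, 20, 13, 4, 2] end={s15,s20} — reject; 4/4 del acc.
'wwwww': N↓-sim [26, 23, 19, 15, 10, 5] end={s12,s15,s20,s38,s4} — reject; 5/5 deletions ∈↓L.
'ww777': N↓-sim [26, 23, 19, 14, 9, 2] end={s15,s20} ∉↓L; 5/5 deletions ∈↓L.
'w7www': |S_i|=[26, 23, 17, 8, 4, 2] end={s15,s20} — reject; 5/5 single-dels accept.
6 obstructions.

A = [7w7, 777w, 7777, wwwww, ww777, w7www].


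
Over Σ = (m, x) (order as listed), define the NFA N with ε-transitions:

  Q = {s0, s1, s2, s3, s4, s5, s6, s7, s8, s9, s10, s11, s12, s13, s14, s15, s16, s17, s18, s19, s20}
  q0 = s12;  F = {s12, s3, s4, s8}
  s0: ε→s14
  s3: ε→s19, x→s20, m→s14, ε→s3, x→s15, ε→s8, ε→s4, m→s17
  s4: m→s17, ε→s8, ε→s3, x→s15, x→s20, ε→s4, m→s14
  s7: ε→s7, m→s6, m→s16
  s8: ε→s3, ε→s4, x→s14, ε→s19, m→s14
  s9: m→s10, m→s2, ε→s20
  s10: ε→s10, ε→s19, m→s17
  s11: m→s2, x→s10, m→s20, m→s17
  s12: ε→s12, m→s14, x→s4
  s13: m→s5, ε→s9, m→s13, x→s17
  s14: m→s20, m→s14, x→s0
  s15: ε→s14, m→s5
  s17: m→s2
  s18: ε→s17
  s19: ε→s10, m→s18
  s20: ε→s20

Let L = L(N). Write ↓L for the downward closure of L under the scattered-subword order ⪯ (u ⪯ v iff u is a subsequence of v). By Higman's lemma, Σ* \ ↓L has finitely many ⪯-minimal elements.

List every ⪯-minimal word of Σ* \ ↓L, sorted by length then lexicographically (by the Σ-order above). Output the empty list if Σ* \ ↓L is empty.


Antichain: [m, xx].

|Q|=21, |F|=4, |δ|=51 (21 ε).
min D↑ (3 st, q0=0, F={1}): 0:m→1,x→2 1:m→1,x→1 2:m→1,x→1.
'm': run [14, 7] end={s0,s14,s17,s18,s2,s20,s5} ∉↓L; 1/1 del acc.
'xx': |S_i|=[14, 13, 5] end={s0,s14,s15,s20,s5} — reject; 2/2 deletions ∈↓L.
2 words, ⪯-incomp.


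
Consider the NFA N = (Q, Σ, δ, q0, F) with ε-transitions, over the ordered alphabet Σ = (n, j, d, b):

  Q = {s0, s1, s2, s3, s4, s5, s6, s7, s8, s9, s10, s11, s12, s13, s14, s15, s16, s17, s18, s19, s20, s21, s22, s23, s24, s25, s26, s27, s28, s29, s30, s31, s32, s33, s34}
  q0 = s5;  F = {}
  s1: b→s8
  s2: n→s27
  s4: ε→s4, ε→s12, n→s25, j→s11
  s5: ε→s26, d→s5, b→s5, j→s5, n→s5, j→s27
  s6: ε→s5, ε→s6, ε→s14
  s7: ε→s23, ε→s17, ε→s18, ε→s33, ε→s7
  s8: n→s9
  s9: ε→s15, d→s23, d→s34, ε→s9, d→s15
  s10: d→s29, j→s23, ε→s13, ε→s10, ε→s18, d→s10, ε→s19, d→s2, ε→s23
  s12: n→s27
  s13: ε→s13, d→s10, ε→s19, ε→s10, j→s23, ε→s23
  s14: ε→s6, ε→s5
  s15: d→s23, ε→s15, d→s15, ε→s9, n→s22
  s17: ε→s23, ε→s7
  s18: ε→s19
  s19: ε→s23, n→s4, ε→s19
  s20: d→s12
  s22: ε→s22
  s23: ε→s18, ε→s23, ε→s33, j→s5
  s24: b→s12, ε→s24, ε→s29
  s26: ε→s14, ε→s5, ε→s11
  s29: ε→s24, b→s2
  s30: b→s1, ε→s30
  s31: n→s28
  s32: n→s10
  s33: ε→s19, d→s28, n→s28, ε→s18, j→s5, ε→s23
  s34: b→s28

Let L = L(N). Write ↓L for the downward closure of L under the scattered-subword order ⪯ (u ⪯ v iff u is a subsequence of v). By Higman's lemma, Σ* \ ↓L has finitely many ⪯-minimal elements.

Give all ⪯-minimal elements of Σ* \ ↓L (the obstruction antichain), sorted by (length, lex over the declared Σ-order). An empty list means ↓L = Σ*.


|Q|=35, |F|=0, |δ|=80 (45 ε).
min D↑ (1 st, q0=0, F={0}): 0:n→0,j→0,d→0,b→0 (ε-aug+det+¬).
ε ∈ L(D↑) — L = ∅.

min(Σ*\↓L) = [ε].


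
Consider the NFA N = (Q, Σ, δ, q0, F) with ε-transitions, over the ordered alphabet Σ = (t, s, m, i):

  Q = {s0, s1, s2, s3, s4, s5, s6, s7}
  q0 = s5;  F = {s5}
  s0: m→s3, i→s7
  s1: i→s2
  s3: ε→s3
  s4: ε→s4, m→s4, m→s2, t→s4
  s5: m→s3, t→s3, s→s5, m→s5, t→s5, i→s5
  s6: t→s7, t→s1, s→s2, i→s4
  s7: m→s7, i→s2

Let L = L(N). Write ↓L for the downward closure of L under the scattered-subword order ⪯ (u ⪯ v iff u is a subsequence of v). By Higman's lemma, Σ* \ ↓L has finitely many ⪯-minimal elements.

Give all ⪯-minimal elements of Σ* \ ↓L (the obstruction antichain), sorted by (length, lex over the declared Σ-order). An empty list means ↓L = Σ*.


Antichain: [].

|Q|=8, |F|=1, |δ|=20 (2 ε).
min D↑ (1 st, q0=0, F={}): 0:t→0,s→0,m→0,i→0 (ε-aug+det+¬).
L(D↑) = ∅; no obstructions.


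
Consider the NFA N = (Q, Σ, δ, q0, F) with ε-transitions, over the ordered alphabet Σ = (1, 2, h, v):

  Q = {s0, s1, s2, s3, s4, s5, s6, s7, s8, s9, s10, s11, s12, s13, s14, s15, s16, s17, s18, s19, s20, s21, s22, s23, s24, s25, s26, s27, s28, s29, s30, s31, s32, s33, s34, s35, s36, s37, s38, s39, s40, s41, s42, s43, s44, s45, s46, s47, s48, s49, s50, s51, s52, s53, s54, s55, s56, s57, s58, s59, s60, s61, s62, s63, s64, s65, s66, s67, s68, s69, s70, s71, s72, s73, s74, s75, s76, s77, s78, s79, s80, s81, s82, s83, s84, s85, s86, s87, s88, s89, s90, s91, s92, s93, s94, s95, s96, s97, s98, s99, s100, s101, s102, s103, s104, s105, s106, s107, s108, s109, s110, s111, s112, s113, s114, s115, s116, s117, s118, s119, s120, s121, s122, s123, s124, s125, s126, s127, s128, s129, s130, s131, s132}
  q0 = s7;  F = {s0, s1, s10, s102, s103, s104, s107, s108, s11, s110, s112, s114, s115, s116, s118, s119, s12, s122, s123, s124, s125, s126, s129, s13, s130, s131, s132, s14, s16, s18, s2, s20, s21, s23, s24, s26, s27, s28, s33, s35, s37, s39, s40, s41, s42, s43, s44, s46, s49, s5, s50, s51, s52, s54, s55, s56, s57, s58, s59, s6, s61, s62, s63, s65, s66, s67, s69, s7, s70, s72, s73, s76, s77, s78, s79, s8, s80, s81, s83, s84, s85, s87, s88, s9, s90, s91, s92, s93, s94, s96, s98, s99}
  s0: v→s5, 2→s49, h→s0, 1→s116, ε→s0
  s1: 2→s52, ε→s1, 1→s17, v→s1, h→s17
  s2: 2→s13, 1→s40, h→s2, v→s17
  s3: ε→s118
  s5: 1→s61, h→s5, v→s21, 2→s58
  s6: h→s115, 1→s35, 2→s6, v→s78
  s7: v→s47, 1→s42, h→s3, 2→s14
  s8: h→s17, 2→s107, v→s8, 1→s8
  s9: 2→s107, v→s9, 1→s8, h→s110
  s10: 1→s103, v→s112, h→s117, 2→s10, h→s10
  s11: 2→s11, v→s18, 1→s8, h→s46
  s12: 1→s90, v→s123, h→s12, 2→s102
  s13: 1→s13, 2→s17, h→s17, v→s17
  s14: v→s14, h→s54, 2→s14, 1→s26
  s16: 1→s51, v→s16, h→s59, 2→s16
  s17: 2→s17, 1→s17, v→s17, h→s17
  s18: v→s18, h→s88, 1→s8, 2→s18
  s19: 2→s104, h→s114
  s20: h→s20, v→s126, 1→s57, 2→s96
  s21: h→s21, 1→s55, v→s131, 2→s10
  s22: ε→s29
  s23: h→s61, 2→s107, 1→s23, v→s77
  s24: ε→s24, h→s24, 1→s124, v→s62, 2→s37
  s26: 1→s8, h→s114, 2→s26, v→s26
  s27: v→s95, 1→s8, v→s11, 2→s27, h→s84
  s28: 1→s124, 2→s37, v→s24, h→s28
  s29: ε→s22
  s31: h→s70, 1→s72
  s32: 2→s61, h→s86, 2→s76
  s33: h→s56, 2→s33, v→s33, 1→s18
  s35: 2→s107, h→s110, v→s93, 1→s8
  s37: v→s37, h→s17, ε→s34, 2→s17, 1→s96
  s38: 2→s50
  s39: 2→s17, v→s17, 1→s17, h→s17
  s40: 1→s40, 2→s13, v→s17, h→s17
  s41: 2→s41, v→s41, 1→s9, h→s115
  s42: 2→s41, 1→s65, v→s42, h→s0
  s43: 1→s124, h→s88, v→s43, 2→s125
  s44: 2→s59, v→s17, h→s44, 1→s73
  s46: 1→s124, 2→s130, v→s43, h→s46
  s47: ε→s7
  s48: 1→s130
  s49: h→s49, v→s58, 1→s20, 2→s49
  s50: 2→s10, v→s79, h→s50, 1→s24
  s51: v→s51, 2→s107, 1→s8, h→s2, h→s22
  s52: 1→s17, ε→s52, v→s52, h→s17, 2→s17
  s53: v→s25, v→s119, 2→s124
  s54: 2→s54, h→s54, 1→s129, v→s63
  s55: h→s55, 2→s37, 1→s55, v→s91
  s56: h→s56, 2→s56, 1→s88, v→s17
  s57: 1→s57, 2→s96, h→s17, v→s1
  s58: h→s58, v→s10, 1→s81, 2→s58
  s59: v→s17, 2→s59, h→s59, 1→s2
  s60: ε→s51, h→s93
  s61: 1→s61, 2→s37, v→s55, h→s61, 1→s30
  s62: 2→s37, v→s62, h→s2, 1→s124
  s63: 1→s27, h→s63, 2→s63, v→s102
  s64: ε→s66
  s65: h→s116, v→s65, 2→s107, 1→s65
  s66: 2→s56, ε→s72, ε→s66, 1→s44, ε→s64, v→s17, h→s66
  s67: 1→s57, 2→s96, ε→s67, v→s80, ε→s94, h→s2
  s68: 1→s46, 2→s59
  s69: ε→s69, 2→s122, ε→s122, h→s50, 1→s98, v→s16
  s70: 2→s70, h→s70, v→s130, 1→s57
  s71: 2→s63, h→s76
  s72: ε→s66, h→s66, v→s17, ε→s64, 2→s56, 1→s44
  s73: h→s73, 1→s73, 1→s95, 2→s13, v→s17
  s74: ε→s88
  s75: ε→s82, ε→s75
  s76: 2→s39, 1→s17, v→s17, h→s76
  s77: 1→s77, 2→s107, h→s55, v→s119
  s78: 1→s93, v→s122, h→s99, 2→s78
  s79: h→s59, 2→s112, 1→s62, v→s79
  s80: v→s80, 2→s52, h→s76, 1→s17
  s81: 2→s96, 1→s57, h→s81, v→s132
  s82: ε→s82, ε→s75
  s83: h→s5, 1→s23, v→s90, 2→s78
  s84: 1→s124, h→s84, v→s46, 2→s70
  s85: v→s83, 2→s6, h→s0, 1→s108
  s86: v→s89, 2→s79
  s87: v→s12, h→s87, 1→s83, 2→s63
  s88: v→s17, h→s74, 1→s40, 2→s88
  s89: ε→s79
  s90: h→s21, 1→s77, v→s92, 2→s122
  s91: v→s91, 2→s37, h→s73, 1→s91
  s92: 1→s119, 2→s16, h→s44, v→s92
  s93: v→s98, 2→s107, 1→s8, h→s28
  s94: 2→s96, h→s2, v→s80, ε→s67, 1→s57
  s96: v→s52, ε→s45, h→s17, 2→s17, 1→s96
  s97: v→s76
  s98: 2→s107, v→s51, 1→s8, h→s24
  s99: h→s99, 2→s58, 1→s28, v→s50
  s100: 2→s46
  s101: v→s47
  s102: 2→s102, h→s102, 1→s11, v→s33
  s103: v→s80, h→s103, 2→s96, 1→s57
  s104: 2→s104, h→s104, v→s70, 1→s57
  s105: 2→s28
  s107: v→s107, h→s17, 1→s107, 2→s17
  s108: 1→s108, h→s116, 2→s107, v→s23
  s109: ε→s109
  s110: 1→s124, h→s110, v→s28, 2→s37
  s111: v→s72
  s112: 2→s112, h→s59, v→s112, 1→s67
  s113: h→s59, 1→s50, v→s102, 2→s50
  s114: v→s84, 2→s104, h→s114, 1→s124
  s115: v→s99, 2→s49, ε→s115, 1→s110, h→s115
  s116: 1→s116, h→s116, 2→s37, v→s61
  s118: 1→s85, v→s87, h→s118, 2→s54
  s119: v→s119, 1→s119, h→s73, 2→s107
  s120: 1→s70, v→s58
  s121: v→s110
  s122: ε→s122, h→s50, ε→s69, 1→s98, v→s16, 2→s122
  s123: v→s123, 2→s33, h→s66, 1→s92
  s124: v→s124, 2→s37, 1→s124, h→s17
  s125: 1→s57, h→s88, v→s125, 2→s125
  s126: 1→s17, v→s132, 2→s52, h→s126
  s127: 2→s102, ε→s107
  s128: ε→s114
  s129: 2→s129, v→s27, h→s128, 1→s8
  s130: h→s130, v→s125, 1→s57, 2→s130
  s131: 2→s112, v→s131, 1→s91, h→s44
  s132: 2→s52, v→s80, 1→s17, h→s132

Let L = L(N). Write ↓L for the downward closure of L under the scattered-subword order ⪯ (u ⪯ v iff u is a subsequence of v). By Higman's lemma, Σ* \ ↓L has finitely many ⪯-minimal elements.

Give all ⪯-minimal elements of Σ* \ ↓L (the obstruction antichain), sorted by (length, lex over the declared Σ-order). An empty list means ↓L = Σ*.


|Q|=133, |F|=92, |δ|=443 (34 ε).
min D↑ (90 st, q0=0, F={25}): 0:1→1,2→2,h→3,v→0 1:1→4,2→5,h→6,v→1 2:1→7,2→2,h→8,v→2 3:1→9,2→8,h→3,v→10 4:1→4,2→11,h→12,v→4 5:1→13,2→5,h→14,v→5 6:1→12,2→15,h→6,v→16 7:1→17,2→7,h→18,v→7 8:1→19,2→8,h→8,v→20 9:1→21,2→22,h→6,v→23 10:1→23,2→20,h→10,v→24 11:1→11,2→25,h→25,v→11 12:1→12,2→26,h→12,v→27 13:1→17,2→11,h→28,v→13 14:1→28,2→15,h→14,v→29 15:1→30,2→15,h→15,v→31 16:1→27,2→31,h→16,v→32 17:1→17,2→11,h→25,v→17 18:1→33,2→34,h→18,v→35 19:1→17,2→19,h→18,v→36 20:1→36,2→20,h→20,v→37 21:1→21,2→11,h→12,v→38 22:1→39,2→22,h→14,v→40 23:1→38,2→40,h→16,v→41 24:1→41,2→37,h→24,v→42 25:1→25,2→25,h→25,v→25 26:1→43,2→25,h→25,v→26 27:1→27,2→26,h→27,v→44 28:1→33,2→26,h→28,v→45 29:1→45,2→31,h→29,v→46 30:1→47,2→43,h→30,v→48 31:1→49,2→31,h→31,v→50 32:1→44,2→50,h→32,v→51 33:1→33,2→26,h→25,v→33 34:1→47,2→34,h→34,v→52 35:1→33,2→52,h→35,v→53 36:1→17,2→36,h→35,v→54 37:1→54,2→37,h→37,v→55 38:1→38,2→11,h→27,v→56 39:1→17,2→11,h→28,v→57 40:1→57,2→40,h→29,v→58 41:1→56,2→58,h→32,v→59 42:1→59,2→55,h→60,v→42 43:1→43,2→25,h→25,v→61 44:1→44,2→26,h→44,v→62 45:1→33,2→26,h→45,v→63 46:1→63,2→50,h→46,v→64 47:1→47,2→43,h→25,v→65 48:1→25,2→61,h→48,v→66 49:1→47,2→43,h→49,v→66 50:1→67,2→50,h→50,v→68 51:1→62,2→68,h→69,v→51 52:1→47,2→52,h→52,v→70 53:1→33,2→70,h→53,v→71 54:1→17,2→54,h→53,v→72 55:1→72,2→55,h→73,v→55 56:1→56,2→11,h→44,v→74 57:1→17,2→11,h→45,v→75 58:1→75,2→58,h→46,v→76 59:1→74,2→76,h→69,v→59 60:1→69,2→73,h→60,v→25 61:1→25,2→25,h→25,v→61 62:1→62,2→26,h→77,v→62 63:1→33,2→26,h→63,v→78 64:1→78,2→68,h→79,v→64 65:1→25,2→61,h→25,v→65 66:1→25,2→61,h→66,v→80 67:1→47,2→43,h→67,v→80 68:1→81,2→68,h→79,v→68 69:1→77,2→79,h→69,v→25 70:1→47,2→70,h→70,v→82 71:1→33,2→82,h→83,v→71 72:1→17,2→72,h→83,v→72 73:1→83,2→73,h→73,v→25 74:1→74,2→11,h→77,v→74 75:1→17,2→11,h→63,v→84 76:1→84,2→76,h→79,v→76 77:1→77,2→85,h→77,v→25 78:1→33,2→26,h→86,v→78 79:1→86,2→79,h→79,v→25 80:1→25,2→61,h→87,v→80 81:1→47,2→43,h→86,v→80 82:1→47,2→82,h→83,v→82 83:1→88,2→83,h→83,v→25 84:1→17,2→11,h→86,v→84 85:1→85,2→25,h→25,v→25 86:1→88,2→85,h→86,v→25 87:1→25,2→89,h→87,v→25 88:1→88,2→85,h→25,v→25 89:1→25,2→25,h→25,v→25 (ε-aug+det+¬).
'1122': N↓-sim [105, 89, 47, 9, 1] end={s17} rej; 4/4 deletions ∈↓L.
'112h': run [105, 89, 47, 9, 1] end={s17} — reject; 4/4 single-dels accept.
'211h': N↓-sim [105, 74, 52, 13, 1] end={s17} rej; 4/4 single-dels accept.
'1h21v1': |S_i|=[105, 89, 61, 33, 19, 8, 1] end={s17} rej; 6/6 del acc.
'hvvvhv': N↓-sim [105, 97, 80, 63, 45, 18, 1] end={s17} — reject; 6/6 del acc.
5 minimals (antichain).

Antichain: [1122, 112h, 211h, 1h21v1, hvvvhv].


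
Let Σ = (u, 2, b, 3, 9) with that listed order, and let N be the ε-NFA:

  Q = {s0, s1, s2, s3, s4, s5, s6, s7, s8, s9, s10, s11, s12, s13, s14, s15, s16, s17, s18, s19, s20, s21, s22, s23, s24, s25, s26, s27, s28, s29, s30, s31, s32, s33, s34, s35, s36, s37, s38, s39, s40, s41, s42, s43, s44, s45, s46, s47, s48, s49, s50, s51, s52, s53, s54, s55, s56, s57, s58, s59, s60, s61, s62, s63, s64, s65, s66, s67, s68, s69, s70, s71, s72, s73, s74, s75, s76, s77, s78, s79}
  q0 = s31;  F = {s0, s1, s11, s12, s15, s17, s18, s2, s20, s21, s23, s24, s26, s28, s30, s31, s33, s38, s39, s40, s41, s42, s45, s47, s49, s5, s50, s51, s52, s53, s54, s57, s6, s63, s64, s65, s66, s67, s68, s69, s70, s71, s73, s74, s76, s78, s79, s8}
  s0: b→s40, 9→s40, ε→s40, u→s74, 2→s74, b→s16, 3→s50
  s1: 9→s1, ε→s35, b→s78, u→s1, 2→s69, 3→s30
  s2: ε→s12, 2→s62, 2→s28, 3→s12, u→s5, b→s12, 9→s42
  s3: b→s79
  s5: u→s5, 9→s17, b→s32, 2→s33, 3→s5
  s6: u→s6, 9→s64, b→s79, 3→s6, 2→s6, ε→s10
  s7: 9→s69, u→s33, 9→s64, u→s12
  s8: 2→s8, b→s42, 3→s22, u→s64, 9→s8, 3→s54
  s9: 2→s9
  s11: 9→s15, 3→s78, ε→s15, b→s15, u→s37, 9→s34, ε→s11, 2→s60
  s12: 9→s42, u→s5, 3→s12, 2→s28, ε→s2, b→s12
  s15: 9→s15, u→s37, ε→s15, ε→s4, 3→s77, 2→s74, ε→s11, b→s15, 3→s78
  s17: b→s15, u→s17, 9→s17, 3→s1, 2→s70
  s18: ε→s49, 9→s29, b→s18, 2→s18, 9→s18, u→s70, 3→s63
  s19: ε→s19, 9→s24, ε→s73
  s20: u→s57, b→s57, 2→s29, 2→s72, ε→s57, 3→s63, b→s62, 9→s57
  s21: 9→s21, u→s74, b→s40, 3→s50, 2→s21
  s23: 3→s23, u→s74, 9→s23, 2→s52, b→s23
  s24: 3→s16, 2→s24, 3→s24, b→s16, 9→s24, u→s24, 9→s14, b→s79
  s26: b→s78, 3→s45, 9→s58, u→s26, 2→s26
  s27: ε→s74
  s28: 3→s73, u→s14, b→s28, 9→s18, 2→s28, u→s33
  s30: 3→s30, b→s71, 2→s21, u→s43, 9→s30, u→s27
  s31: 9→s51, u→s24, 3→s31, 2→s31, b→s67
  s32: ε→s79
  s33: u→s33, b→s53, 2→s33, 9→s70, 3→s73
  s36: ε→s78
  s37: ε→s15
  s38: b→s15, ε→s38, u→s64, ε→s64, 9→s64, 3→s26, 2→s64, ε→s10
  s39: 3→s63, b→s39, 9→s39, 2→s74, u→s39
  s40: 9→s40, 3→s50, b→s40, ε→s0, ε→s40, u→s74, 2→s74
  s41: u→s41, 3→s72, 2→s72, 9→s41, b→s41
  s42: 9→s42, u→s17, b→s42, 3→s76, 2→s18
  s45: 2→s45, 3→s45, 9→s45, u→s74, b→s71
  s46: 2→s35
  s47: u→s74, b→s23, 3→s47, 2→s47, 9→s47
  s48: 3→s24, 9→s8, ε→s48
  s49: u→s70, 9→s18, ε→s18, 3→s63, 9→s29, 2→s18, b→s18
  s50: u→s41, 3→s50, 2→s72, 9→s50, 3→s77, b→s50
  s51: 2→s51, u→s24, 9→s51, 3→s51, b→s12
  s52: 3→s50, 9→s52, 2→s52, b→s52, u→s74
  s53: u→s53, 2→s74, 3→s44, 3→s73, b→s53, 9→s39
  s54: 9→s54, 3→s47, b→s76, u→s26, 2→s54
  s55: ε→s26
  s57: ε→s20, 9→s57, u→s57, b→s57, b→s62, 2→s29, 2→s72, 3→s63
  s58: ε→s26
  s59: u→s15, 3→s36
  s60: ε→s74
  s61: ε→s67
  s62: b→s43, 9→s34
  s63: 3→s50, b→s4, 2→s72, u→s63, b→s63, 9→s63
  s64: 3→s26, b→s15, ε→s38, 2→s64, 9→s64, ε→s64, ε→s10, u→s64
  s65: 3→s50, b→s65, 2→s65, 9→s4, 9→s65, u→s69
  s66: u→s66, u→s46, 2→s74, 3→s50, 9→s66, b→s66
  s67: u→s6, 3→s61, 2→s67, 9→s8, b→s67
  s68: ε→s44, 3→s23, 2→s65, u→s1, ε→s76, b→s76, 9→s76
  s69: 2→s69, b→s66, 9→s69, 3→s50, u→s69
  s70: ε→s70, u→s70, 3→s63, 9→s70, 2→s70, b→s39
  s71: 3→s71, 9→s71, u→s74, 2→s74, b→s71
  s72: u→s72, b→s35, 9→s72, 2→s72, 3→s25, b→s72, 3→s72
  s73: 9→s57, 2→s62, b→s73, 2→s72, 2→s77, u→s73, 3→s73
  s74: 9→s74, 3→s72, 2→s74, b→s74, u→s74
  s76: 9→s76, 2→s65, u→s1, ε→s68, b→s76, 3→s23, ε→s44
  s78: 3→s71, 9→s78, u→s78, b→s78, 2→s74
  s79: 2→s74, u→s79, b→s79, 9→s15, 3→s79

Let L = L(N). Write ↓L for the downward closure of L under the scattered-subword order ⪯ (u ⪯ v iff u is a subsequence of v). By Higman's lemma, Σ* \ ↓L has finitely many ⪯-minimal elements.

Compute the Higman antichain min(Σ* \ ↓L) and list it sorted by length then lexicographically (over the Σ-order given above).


Antichain: [ub23, 9b232, b933u3].

|Q|=80, |F|=48, |δ|=322 (38 ε).
min D↑ (42 st, q0=0, F={15}): 0:u→1,2→0,b→2,3→0,9→3 1:u→1,2→1,b→4,3→1,9→1 2:u→5,2→2,b→2,3→2,9→6 3:u→1,2→3,b→7,3→3,9→3 4:u→4,2→8,b→4,3→4,9→9 5:u→5,2→5,b→4,3→5,9→10 6:u→10,2→6,b→11,3→12,9→6 7:u→13,2→14,b→7,3→7,9→11 8:u→8,2→8,b→8,3→15,9→8 9:u→9,2→8,b→9,3→16,9→9 10:u→10,2→10,b→9,3→17,9→10 11:u→18,2→19,b→11,3→20,9→11 12:u→17,2→12,b→20,3→21,9→12 13:u→13,2→22,b→4,3→13,9→18 14:u→22,2→14,b→14,3→23,9→19 15:u→15,2→15,b→15,3→15,9→15 16:u→16,2→8,b→16,3→24,9→16 17:u→17,2→17,b→16,3→25,9→17 18:u→18,2→26,b→9,3→27,9→18 19:u→26,2→19,b→19,3→28,9→19 20:u→27,2→29,b→20,3→30,9→20 21:u→8,2→21,b→30,3→21,9→21 22:u→22,2→22,b→31,3→23,9→26 23:u→23,2→15,b→23,3→23,9→32 24:u→8,2→8,b→24,3→24,9→24 25:u→8,2→25,b→24,3→25,9→25 26:u→26,2→26,b→33,3→28,9→26 27:u→27,2→34,b→16,3→35,9→27 28:u→28,2→15,b→28,3→36,9→28 29:u→34,2→29,b→29,3→36,9→29 30:u→8,2→37,b→30,3→30,9→30 31:u→31,2→8,b→31,3→23,9→33 32:u→32,2→15,b→32,3→28,9→32 33:u→33,2→8,b→33,3→28,9→33 34:u→34,2→34,b→38,3→36,9→34 35:u→8,2→39,b→24,3→35,9→35 36:u→40,2→15,b→36,3→36,9→36 37:u→8,2→37,b→37,3→36,9→37 38:u→38,2→8,b→38,3→36,9→38 39:u→8,2→39,b→41,3→36,9→39 40:u→40,2→15,b→40,3→15,9→40 41:u→8,2→8,b→41,3→36,9→41.
'ub23': N↓-sim [69, 50, 32, 10, 3] end={s25,s35,s72} — reject; 4/4 deletions ∈↓L.
'9b232': |S_i|=[69, 65, 53, 35, 16, 8] end={s25,s29,s34,s35,s43,s62,s72,s77} rej; 5/5 del acc.
'b933u3': run [69, 66, 53, 34, 19, 7, 3] end={s25,s35,s72} — reject; 6/6 del acc.
3 words, ⪯-incomp.


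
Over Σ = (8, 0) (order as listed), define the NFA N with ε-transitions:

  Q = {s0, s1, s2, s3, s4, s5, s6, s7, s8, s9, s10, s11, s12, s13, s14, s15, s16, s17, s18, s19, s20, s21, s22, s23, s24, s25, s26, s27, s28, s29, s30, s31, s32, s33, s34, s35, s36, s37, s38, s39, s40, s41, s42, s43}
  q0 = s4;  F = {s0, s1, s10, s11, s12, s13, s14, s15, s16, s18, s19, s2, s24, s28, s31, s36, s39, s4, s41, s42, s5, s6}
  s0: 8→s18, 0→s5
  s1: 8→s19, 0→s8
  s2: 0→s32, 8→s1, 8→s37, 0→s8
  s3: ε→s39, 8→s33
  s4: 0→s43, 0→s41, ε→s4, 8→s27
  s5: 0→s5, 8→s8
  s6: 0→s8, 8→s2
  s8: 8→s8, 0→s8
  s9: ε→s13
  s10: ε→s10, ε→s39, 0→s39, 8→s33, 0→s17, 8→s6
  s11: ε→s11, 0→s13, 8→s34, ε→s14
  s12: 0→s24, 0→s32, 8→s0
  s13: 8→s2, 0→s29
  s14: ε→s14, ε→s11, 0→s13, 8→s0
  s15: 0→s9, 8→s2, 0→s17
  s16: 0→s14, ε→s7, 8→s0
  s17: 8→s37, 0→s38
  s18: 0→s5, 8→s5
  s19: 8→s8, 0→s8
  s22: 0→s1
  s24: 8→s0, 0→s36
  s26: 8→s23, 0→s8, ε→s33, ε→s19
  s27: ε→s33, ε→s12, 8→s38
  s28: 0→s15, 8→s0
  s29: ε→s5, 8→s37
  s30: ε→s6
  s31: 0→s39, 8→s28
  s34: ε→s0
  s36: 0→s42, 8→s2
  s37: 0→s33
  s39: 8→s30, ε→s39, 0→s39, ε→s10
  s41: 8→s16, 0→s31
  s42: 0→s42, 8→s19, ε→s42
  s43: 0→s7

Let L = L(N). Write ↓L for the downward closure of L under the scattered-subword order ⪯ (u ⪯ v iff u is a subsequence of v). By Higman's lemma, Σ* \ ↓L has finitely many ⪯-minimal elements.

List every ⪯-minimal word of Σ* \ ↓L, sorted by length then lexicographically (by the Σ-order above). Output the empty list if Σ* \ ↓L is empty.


|Q|=44, |F|=22, |δ|=83 (20 ε).
min D↑ (21 st, q0=0, F={13}): 0:8→1,0→2 1:8→3,0→4 2:8→5,0→6 3:8→7,0→8 4:8→3,0→9 5:8→3,0→10 6:8→11,0→12 7:8→8,0→8 8:8→13,0→8 9:8→14,0→15 10:8→3,0→16 11:8→3,0→17 12:8→18,0→12 13:8→13,0→13 14:8→19,0→13 15:8→20,0→15 16:8→14,0→8 17:8→14,0→16 18:8→14,0→13 19:8→20,0→13 20:8→13,0→13 [Hopcroft].
'8808': N↓-sim [35, 29, 12, 4, 1] end={s8} — reject; 4/4 deletions ∈↓L.
'88888': run [35, 29, 12, 7, 3, 1] end={s8} rej; 5/5 deletions ∈↓L.
'80080': |S_i|=[35, 29, 22, 15, 7, 3] end={s32,s33,s8} — reject; 5/5 deletions ∈↓L.
'00080': run [35, 32, 28, 19, 9, 3] end={s32,s33,s8} — reject; 5/5 deletions ∈↓L.
'800088': run [35, 29, 22, 15, 9, 4, 1] end={s8} rej; 6/6 del acc.
'080008': |S_i|=[35, 32, 24, 19, 13, 7, 3] end={s33,s37,s8} ∉↓L; 6/6 del acc.
6 minimals (antichain).

Antichain: [8808, 88888, 80080, 00080, 800088, 080008].


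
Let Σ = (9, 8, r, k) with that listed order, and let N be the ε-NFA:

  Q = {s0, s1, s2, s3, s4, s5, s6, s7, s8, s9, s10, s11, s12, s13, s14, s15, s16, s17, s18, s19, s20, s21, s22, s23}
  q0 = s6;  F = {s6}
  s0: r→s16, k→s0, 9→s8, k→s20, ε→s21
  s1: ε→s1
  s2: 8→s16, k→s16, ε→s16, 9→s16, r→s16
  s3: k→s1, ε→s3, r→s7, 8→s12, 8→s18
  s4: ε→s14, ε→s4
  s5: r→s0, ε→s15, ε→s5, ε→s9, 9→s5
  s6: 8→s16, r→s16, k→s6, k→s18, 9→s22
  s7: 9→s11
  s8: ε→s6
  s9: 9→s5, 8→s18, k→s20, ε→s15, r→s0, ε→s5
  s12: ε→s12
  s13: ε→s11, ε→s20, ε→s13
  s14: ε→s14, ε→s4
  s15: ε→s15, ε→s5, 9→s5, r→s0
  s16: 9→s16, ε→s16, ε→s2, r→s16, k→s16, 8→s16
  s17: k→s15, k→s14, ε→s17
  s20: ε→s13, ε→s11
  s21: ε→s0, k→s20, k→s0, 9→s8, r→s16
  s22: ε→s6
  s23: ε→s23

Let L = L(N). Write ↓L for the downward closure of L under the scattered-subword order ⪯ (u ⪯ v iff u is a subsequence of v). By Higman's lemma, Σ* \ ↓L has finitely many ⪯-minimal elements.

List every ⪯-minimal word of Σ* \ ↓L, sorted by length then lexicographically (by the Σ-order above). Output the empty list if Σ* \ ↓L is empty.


A = [8, r].

|Q|=24, |F|=1, |δ|=64 (28 ε).
min D↑ (2 st, q0=0, F={1}): 0:9→0,8→1,r→1,k→0 1:9→1,8→1,r→1,k→1 [Hopcroft].
'8': N↓-sim [5, 2] end={s16,s2} — reject; 1/1 single-dels accept.
'r': run [5, 2] end={s16,s2} rej; 1/1 del acc.
2 minimals (antichain).


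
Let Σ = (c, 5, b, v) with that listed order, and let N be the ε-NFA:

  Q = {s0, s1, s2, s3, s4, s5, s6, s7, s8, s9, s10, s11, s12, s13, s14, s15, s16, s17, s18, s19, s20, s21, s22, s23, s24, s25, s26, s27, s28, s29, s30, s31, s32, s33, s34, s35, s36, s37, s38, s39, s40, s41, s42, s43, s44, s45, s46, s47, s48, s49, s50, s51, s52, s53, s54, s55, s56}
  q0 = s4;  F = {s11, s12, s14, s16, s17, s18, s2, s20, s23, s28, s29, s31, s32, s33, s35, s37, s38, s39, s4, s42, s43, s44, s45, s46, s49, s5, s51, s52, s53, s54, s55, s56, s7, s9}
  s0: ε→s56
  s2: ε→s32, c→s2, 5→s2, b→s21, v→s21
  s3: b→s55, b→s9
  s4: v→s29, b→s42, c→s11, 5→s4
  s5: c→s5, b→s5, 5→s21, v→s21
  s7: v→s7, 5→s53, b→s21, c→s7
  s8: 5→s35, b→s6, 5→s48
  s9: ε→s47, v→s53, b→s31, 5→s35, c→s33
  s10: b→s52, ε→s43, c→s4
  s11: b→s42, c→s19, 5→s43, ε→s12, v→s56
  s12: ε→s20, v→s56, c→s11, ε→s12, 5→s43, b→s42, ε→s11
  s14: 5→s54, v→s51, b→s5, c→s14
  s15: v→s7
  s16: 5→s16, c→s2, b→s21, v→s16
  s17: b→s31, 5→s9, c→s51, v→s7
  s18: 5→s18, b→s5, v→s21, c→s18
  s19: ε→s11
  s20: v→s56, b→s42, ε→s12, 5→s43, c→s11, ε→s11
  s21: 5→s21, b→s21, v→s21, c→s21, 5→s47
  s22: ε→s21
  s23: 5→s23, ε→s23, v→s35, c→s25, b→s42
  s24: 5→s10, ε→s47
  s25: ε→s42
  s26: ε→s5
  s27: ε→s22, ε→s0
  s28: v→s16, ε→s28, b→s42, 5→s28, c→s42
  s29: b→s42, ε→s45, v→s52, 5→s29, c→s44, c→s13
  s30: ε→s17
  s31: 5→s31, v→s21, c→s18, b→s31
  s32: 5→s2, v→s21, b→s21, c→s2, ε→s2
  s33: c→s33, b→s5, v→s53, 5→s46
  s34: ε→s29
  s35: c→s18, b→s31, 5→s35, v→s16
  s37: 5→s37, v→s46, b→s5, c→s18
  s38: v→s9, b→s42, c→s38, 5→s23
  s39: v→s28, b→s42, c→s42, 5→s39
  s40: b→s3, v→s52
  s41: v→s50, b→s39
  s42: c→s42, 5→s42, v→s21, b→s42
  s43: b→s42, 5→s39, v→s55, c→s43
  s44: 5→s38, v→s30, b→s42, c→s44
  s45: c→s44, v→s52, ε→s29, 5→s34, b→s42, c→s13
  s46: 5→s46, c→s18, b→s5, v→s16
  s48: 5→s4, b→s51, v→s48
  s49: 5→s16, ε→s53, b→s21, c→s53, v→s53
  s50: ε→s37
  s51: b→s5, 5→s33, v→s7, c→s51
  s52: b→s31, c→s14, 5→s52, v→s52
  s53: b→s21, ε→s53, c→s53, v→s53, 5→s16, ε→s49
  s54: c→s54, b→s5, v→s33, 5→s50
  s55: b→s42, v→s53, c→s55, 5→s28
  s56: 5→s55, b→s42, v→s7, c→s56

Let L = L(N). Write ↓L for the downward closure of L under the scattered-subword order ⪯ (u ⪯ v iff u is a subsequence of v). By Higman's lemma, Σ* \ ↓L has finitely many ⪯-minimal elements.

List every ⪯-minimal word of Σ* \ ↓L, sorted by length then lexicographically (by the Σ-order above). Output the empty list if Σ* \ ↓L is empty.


Antichain: [bv, cvvb, c55cv, vvcb5].

|Q|=57, |F|=34, |δ|=187 (28 ε).
min D↑ (30 st, q0=0, F={6}): 0:c→1,5→0,b→2,v→3 1:c→1,5→4,b→2,v→5 2:c→2,5→2,b→2,v→6 3:c→7,5→3,b→2,v→8 4:c→4,5→9,b→2,v→10 5:c→5,5→10,b→2,v→11 6:c→6,5→6,b→6,v→6 7:c→7,5→12,b→2,v→13 8:c→14,5→8,b→15,v→8 9:c→2,5→9,b→2,v→16 10:c→10,5→16,b→2,v→17 11:c→11,5→17,b→6,v→11 12:c→12,5→18,b→2,v→19 13:c→20,5→19,b→15,v→11 14:c→14,5→21,b→22,v→20 15:c→23,5→15,b→15,v→6 16:c→2,5→16,b→2,v→24 17:c→17,5→24,b→6,v→17 18:c→2,5→18,b→2,v→25 19:c→26,5→25,b→15,v→17 20:c→20,5→26,b→22,v→11 21:c→21,5→27,b→22,v→26 22:c→22,5→6,b→22,v→6 23:c→23,5→23,b→22,v→6 24:c→28,5→24,b→6,v→24 25:c→23,5→25,b→15,v→24 26:c→26,5→29,b→22,v→17 27:c→23,5→27,b→22,v→29 28:c→28,5→28,b→6,v→6 29:c→23,5→29,b→22,v→24 (ε-aug+det+¬).
'bv': N↓-sim [42, 6, 2] end={s21,s47} rej; 2/2 deletions ∈↓L.
'cvvb': run [42, 37, 22, 8, 2] end={s21,s47} rej; 4/4 del acc.
'c55cv': N↓-sim [42, 37, 25, 17, 8, 2] end={s21,s47} ∉↓L; 5/5 deletions ∈↓L.
'vvcb5': run [42, 35, 23, 17, 3, 2] end={s21,s47} rej; 5/5 deletions ∈↓L.
4 words, ⪯-incomp.
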